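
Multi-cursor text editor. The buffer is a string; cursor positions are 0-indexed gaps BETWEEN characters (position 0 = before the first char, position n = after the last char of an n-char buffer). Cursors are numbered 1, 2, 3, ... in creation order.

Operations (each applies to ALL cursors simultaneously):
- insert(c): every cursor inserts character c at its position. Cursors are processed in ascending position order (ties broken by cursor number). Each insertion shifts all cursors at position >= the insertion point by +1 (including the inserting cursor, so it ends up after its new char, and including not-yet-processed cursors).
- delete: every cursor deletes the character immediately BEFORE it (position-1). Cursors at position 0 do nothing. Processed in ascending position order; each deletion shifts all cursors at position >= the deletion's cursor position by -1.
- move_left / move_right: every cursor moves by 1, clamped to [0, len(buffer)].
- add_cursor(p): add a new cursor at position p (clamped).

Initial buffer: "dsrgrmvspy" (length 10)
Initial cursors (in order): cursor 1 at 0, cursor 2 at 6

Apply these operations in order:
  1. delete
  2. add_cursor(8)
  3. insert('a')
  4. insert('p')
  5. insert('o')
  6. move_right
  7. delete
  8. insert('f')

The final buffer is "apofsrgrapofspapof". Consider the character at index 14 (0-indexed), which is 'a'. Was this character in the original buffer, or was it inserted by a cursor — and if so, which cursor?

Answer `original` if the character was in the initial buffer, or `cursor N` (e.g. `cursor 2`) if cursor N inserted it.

After op 1 (delete): buffer="dsrgrvspy" (len 9), cursors c1@0 c2@5, authorship .........
After op 2 (add_cursor(8)): buffer="dsrgrvspy" (len 9), cursors c1@0 c2@5 c3@8, authorship .........
After op 3 (insert('a')): buffer="adsrgravspay" (len 12), cursors c1@1 c2@7 c3@11, authorship 1.....2...3.
After op 4 (insert('p')): buffer="apdsrgrapvspapy" (len 15), cursors c1@2 c2@9 c3@14, authorship 11.....22...33.
After op 5 (insert('o')): buffer="apodsrgrapovspapoy" (len 18), cursors c1@3 c2@11 c3@17, authorship 111.....222...333.
After op 6 (move_right): buffer="apodsrgrapovspapoy" (len 18), cursors c1@4 c2@12 c3@18, authorship 111.....222...333.
After op 7 (delete): buffer="aposrgrapospapo" (len 15), cursors c1@3 c2@10 c3@15, authorship 111....222..333
After op 8 (insert('f')): buffer="apofsrgrapofspapof" (len 18), cursors c1@4 c2@12 c3@18, authorship 1111....2222..3333
Authorship (.=original, N=cursor N): 1 1 1 1 . . . . 2 2 2 2 . . 3 3 3 3
Index 14: author = 3

Answer: cursor 3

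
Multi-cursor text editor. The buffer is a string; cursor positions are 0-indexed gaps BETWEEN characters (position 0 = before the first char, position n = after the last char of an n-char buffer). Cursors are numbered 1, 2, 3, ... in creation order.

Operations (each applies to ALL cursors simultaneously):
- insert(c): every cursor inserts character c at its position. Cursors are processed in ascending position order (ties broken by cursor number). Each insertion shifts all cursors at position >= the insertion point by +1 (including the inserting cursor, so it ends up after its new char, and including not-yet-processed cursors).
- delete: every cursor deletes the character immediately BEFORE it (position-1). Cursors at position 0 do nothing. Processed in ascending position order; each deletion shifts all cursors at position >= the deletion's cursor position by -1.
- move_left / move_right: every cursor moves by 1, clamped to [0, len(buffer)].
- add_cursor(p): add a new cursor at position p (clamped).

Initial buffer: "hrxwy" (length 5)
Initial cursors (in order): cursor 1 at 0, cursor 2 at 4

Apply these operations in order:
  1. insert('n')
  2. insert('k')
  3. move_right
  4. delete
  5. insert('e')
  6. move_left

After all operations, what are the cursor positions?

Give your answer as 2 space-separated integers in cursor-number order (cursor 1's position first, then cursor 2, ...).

Answer: 2 8

Derivation:
After op 1 (insert('n')): buffer="nhrxwny" (len 7), cursors c1@1 c2@6, authorship 1....2.
After op 2 (insert('k')): buffer="nkhrxwnky" (len 9), cursors c1@2 c2@8, authorship 11....22.
After op 3 (move_right): buffer="nkhrxwnky" (len 9), cursors c1@3 c2@9, authorship 11....22.
After op 4 (delete): buffer="nkrxwnk" (len 7), cursors c1@2 c2@7, authorship 11...22
After op 5 (insert('e')): buffer="nkerxwnke" (len 9), cursors c1@3 c2@9, authorship 111...222
After op 6 (move_left): buffer="nkerxwnke" (len 9), cursors c1@2 c2@8, authorship 111...222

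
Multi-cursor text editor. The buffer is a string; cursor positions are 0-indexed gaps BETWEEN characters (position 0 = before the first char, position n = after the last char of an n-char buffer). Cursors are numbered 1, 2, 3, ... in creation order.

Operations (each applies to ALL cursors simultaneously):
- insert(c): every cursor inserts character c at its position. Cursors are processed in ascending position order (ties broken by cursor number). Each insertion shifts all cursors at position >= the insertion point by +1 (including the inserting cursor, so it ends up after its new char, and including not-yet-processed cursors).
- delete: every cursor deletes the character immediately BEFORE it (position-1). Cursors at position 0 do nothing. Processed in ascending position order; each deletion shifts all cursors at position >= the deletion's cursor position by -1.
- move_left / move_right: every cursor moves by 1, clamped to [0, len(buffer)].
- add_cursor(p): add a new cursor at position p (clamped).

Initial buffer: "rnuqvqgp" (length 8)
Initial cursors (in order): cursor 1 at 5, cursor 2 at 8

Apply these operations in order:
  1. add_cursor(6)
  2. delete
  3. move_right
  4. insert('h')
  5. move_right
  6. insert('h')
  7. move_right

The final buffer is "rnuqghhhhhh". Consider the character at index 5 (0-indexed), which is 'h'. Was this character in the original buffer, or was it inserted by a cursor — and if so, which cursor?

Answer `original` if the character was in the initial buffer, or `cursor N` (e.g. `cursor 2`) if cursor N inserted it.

After op 1 (add_cursor(6)): buffer="rnuqvqgp" (len 8), cursors c1@5 c3@6 c2@8, authorship ........
After op 2 (delete): buffer="rnuqg" (len 5), cursors c1@4 c3@4 c2@5, authorship .....
After op 3 (move_right): buffer="rnuqg" (len 5), cursors c1@5 c2@5 c3@5, authorship .....
After op 4 (insert('h')): buffer="rnuqghhh" (len 8), cursors c1@8 c2@8 c3@8, authorship .....123
After op 5 (move_right): buffer="rnuqghhh" (len 8), cursors c1@8 c2@8 c3@8, authorship .....123
After op 6 (insert('h')): buffer="rnuqghhhhhh" (len 11), cursors c1@11 c2@11 c3@11, authorship .....123123
After op 7 (move_right): buffer="rnuqghhhhhh" (len 11), cursors c1@11 c2@11 c3@11, authorship .....123123
Authorship (.=original, N=cursor N): . . . . . 1 2 3 1 2 3
Index 5: author = 1

Answer: cursor 1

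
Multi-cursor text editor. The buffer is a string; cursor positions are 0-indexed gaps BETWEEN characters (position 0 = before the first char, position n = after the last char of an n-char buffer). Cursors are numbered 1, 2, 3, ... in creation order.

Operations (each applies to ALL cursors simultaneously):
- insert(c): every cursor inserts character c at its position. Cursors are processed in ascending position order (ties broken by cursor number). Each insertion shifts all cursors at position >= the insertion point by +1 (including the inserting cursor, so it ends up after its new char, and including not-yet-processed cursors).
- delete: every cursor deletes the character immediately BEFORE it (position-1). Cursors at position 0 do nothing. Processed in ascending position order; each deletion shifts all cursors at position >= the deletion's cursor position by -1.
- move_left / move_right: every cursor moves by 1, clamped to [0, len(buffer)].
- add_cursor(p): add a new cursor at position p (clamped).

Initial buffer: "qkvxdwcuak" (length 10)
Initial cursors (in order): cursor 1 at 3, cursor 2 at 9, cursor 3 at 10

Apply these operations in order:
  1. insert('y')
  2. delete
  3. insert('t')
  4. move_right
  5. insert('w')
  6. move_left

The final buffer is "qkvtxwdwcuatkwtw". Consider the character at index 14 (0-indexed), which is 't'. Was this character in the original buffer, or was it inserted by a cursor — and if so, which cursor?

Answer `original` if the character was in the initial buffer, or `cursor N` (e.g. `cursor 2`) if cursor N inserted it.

Answer: cursor 3

Derivation:
After op 1 (insert('y')): buffer="qkvyxdwcuayky" (len 13), cursors c1@4 c2@11 c3@13, authorship ...1......2.3
After op 2 (delete): buffer="qkvxdwcuak" (len 10), cursors c1@3 c2@9 c3@10, authorship ..........
After op 3 (insert('t')): buffer="qkvtxdwcuatkt" (len 13), cursors c1@4 c2@11 c3@13, authorship ...1......2.3
After op 4 (move_right): buffer="qkvtxdwcuatkt" (len 13), cursors c1@5 c2@12 c3@13, authorship ...1......2.3
After op 5 (insert('w')): buffer="qkvtxwdwcuatkwtw" (len 16), cursors c1@6 c2@14 c3@16, authorship ...1.1.....2.233
After op 6 (move_left): buffer="qkvtxwdwcuatkwtw" (len 16), cursors c1@5 c2@13 c3@15, authorship ...1.1.....2.233
Authorship (.=original, N=cursor N): . . . 1 . 1 . . . . . 2 . 2 3 3
Index 14: author = 3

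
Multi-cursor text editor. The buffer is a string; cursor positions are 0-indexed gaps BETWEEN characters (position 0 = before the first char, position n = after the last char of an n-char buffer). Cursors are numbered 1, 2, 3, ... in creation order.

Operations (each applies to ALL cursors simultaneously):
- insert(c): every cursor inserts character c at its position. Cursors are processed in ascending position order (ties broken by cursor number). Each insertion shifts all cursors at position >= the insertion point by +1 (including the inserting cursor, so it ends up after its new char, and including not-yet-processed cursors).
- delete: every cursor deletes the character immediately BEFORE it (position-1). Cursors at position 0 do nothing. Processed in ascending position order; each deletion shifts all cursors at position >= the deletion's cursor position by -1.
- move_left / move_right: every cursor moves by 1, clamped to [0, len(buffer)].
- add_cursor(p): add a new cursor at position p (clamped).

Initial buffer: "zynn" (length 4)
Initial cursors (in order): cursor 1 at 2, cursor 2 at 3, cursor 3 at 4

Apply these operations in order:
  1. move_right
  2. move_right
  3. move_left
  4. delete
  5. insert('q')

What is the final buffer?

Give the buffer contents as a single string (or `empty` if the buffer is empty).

Answer: qqqn

Derivation:
After op 1 (move_right): buffer="zynn" (len 4), cursors c1@3 c2@4 c3@4, authorship ....
After op 2 (move_right): buffer="zynn" (len 4), cursors c1@4 c2@4 c3@4, authorship ....
After op 3 (move_left): buffer="zynn" (len 4), cursors c1@3 c2@3 c3@3, authorship ....
After op 4 (delete): buffer="n" (len 1), cursors c1@0 c2@0 c3@0, authorship .
After op 5 (insert('q')): buffer="qqqn" (len 4), cursors c1@3 c2@3 c3@3, authorship 123.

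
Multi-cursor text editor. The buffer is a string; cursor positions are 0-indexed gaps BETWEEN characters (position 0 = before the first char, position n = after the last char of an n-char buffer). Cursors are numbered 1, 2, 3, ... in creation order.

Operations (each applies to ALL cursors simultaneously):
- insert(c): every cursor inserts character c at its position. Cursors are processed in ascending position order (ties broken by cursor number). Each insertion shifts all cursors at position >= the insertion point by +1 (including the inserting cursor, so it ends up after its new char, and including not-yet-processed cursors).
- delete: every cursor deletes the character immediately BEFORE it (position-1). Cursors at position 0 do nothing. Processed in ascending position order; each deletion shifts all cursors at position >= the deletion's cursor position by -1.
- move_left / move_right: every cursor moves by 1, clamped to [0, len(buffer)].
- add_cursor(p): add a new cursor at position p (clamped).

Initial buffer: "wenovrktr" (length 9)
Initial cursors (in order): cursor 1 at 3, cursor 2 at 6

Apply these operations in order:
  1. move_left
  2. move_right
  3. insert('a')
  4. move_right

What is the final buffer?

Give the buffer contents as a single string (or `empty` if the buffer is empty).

Answer: wenaovraktr

Derivation:
After op 1 (move_left): buffer="wenovrktr" (len 9), cursors c1@2 c2@5, authorship .........
After op 2 (move_right): buffer="wenovrktr" (len 9), cursors c1@3 c2@6, authorship .........
After op 3 (insert('a')): buffer="wenaovraktr" (len 11), cursors c1@4 c2@8, authorship ...1...2...
After op 4 (move_right): buffer="wenaovraktr" (len 11), cursors c1@5 c2@9, authorship ...1...2...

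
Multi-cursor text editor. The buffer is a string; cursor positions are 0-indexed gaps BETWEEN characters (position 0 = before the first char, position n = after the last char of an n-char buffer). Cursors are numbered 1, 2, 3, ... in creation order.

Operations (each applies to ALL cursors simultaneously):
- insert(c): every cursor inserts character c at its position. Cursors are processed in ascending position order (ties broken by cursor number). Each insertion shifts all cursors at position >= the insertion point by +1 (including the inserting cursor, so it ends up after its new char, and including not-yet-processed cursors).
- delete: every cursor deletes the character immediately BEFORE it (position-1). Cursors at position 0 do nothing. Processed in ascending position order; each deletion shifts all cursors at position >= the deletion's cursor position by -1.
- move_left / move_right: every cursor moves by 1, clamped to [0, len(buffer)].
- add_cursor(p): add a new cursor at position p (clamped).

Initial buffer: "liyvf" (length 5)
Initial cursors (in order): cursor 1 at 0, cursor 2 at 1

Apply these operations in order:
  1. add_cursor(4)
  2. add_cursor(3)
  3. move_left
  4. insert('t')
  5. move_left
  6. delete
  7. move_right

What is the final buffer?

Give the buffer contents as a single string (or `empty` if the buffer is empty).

After op 1 (add_cursor(4)): buffer="liyvf" (len 5), cursors c1@0 c2@1 c3@4, authorship .....
After op 2 (add_cursor(3)): buffer="liyvf" (len 5), cursors c1@0 c2@1 c4@3 c3@4, authorship .....
After op 3 (move_left): buffer="liyvf" (len 5), cursors c1@0 c2@0 c4@2 c3@3, authorship .....
After op 4 (insert('t')): buffer="ttlitytvf" (len 9), cursors c1@2 c2@2 c4@5 c3@7, authorship 12..4.3..
After op 5 (move_left): buffer="ttlitytvf" (len 9), cursors c1@1 c2@1 c4@4 c3@6, authorship 12..4.3..
After op 6 (delete): buffer="tlttvf" (len 6), cursors c1@0 c2@0 c4@2 c3@3, authorship 2.43..
After op 7 (move_right): buffer="tlttvf" (len 6), cursors c1@1 c2@1 c4@3 c3@4, authorship 2.43..

Answer: tlttvf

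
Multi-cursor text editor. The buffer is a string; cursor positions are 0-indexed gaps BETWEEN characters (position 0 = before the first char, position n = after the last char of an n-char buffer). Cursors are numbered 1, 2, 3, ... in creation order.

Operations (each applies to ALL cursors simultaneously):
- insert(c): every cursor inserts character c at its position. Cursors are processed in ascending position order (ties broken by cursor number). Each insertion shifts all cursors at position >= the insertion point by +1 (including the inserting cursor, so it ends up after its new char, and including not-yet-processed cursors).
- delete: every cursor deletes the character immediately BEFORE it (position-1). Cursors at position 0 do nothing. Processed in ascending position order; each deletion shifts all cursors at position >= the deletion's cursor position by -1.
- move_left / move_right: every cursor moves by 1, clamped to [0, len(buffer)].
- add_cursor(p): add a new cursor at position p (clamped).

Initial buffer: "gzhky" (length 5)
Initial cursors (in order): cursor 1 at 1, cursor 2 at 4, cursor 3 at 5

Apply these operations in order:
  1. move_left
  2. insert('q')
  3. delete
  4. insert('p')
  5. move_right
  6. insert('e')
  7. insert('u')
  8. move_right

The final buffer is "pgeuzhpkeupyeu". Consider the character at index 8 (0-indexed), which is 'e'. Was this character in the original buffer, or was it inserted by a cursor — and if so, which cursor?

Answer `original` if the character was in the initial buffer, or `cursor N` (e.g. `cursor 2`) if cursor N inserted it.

Answer: cursor 2

Derivation:
After op 1 (move_left): buffer="gzhky" (len 5), cursors c1@0 c2@3 c3@4, authorship .....
After op 2 (insert('q')): buffer="qgzhqkqy" (len 8), cursors c1@1 c2@5 c3@7, authorship 1...2.3.
After op 3 (delete): buffer="gzhky" (len 5), cursors c1@0 c2@3 c3@4, authorship .....
After op 4 (insert('p')): buffer="pgzhpkpy" (len 8), cursors c1@1 c2@5 c3@7, authorship 1...2.3.
After op 5 (move_right): buffer="pgzhpkpy" (len 8), cursors c1@2 c2@6 c3@8, authorship 1...2.3.
After op 6 (insert('e')): buffer="pgezhpkepye" (len 11), cursors c1@3 c2@8 c3@11, authorship 1.1..2.23.3
After op 7 (insert('u')): buffer="pgeuzhpkeupyeu" (len 14), cursors c1@4 c2@10 c3@14, authorship 1.11..2.223.33
After op 8 (move_right): buffer="pgeuzhpkeupyeu" (len 14), cursors c1@5 c2@11 c3@14, authorship 1.11..2.223.33
Authorship (.=original, N=cursor N): 1 . 1 1 . . 2 . 2 2 3 . 3 3
Index 8: author = 2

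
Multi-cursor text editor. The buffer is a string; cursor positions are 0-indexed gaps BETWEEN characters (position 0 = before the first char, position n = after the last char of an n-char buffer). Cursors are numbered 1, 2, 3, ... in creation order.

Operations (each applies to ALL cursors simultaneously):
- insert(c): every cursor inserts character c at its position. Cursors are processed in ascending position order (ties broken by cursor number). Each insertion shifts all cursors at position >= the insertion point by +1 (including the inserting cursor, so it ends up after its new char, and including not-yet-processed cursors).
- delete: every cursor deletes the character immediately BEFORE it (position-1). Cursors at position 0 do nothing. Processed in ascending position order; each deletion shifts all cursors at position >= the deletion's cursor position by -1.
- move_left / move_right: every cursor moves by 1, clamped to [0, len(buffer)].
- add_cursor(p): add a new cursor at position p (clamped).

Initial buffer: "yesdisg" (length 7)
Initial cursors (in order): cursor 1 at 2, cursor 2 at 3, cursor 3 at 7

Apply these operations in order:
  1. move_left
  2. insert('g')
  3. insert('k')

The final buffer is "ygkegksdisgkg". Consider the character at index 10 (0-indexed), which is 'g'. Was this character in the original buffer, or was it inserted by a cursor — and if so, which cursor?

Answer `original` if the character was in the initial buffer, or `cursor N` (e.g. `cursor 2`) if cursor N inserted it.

After op 1 (move_left): buffer="yesdisg" (len 7), cursors c1@1 c2@2 c3@6, authorship .......
After op 2 (insert('g')): buffer="ygegsdisgg" (len 10), cursors c1@2 c2@4 c3@9, authorship .1.2....3.
After op 3 (insert('k')): buffer="ygkegksdisgkg" (len 13), cursors c1@3 c2@6 c3@12, authorship .11.22....33.
Authorship (.=original, N=cursor N): . 1 1 . 2 2 . . . . 3 3 .
Index 10: author = 3

Answer: cursor 3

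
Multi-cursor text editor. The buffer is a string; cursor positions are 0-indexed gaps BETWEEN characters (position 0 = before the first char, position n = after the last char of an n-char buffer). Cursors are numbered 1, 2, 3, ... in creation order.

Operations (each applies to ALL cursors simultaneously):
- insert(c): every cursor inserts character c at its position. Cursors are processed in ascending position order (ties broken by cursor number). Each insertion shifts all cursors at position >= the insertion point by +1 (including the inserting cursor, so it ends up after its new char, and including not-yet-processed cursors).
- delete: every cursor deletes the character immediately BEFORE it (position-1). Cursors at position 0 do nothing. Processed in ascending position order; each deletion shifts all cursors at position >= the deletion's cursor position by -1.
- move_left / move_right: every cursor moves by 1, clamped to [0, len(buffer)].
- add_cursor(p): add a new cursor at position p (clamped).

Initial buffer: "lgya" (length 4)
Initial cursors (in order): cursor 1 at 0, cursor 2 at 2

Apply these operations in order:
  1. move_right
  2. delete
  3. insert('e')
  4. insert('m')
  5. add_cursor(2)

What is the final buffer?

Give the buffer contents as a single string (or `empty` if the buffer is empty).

After op 1 (move_right): buffer="lgya" (len 4), cursors c1@1 c2@3, authorship ....
After op 2 (delete): buffer="ga" (len 2), cursors c1@0 c2@1, authorship ..
After op 3 (insert('e')): buffer="egea" (len 4), cursors c1@1 c2@3, authorship 1.2.
After op 4 (insert('m')): buffer="emgema" (len 6), cursors c1@2 c2@5, authorship 11.22.
After op 5 (add_cursor(2)): buffer="emgema" (len 6), cursors c1@2 c3@2 c2@5, authorship 11.22.

Answer: emgema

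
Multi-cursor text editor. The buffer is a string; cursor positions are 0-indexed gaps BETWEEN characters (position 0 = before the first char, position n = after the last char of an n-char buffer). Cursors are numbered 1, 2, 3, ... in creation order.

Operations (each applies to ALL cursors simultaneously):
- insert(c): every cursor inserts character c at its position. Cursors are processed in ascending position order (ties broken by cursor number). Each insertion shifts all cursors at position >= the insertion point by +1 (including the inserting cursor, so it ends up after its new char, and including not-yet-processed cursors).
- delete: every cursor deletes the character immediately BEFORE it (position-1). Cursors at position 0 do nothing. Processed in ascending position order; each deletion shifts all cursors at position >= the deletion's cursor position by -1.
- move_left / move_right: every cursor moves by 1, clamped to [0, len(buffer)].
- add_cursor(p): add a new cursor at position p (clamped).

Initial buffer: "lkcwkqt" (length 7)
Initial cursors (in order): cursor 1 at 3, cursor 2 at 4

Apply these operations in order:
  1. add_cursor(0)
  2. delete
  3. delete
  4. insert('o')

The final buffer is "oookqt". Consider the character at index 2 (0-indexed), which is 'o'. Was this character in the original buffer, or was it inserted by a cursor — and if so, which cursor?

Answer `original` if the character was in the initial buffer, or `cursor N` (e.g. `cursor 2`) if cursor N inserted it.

Answer: cursor 3

Derivation:
After op 1 (add_cursor(0)): buffer="lkcwkqt" (len 7), cursors c3@0 c1@3 c2@4, authorship .......
After op 2 (delete): buffer="lkkqt" (len 5), cursors c3@0 c1@2 c2@2, authorship .....
After op 3 (delete): buffer="kqt" (len 3), cursors c1@0 c2@0 c3@0, authorship ...
After op 4 (insert('o')): buffer="oookqt" (len 6), cursors c1@3 c2@3 c3@3, authorship 123...
Authorship (.=original, N=cursor N): 1 2 3 . . .
Index 2: author = 3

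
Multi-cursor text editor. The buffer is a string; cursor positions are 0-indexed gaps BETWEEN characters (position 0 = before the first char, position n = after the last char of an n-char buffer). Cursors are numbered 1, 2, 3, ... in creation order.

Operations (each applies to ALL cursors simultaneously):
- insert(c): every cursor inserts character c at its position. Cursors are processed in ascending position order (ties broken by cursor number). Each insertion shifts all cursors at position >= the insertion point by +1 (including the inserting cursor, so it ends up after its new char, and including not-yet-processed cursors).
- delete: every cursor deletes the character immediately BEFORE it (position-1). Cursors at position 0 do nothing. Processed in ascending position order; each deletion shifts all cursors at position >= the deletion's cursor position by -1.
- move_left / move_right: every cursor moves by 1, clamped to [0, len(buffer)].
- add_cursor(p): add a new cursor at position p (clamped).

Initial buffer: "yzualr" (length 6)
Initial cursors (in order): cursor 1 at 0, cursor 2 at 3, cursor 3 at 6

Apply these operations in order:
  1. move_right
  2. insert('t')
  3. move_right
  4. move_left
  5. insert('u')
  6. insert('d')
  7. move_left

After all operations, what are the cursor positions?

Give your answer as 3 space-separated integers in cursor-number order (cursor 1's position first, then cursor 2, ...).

After op 1 (move_right): buffer="yzualr" (len 6), cursors c1@1 c2@4 c3@6, authorship ......
After op 2 (insert('t')): buffer="ytzuatlrt" (len 9), cursors c1@2 c2@6 c3@9, authorship .1...2..3
After op 3 (move_right): buffer="ytzuatlrt" (len 9), cursors c1@3 c2@7 c3@9, authorship .1...2..3
After op 4 (move_left): buffer="ytzuatlrt" (len 9), cursors c1@2 c2@6 c3@8, authorship .1...2..3
After op 5 (insert('u')): buffer="ytuzuatulrut" (len 12), cursors c1@3 c2@8 c3@11, authorship .11...22..33
After op 6 (insert('d')): buffer="ytudzuatudlrudt" (len 15), cursors c1@4 c2@10 c3@14, authorship .111...222..333
After op 7 (move_left): buffer="ytudzuatudlrudt" (len 15), cursors c1@3 c2@9 c3@13, authorship .111...222..333

Answer: 3 9 13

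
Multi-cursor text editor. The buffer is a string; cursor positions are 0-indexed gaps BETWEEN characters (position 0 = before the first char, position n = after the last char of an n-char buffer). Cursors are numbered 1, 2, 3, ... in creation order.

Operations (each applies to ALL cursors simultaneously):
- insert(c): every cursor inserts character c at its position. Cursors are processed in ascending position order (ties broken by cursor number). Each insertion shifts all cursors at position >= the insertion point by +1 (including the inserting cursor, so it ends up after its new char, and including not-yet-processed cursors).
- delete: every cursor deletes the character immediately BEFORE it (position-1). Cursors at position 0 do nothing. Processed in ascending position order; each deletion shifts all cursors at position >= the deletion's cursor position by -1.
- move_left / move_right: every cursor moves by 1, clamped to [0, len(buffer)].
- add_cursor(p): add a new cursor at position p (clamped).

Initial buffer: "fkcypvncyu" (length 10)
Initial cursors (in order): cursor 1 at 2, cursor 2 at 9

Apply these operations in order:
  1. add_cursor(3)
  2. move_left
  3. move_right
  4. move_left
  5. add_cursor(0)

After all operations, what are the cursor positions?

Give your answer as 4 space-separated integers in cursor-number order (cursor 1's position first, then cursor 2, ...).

Answer: 1 8 2 0

Derivation:
After op 1 (add_cursor(3)): buffer="fkcypvncyu" (len 10), cursors c1@2 c3@3 c2@9, authorship ..........
After op 2 (move_left): buffer="fkcypvncyu" (len 10), cursors c1@1 c3@2 c2@8, authorship ..........
After op 3 (move_right): buffer="fkcypvncyu" (len 10), cursors c1@2 c3@3 c2@9, authorship ..........
After op 4 (move_left): buffer="fkcypvncyu" (len 10), cursors c1@1 c3@2 c2@8, authorship ..........
After op 5 (add_cursor(0)): buffer="fkcypvncyu" (len 10), cursors c4@0 c1@1 c3@2 c2@8, authorship ..........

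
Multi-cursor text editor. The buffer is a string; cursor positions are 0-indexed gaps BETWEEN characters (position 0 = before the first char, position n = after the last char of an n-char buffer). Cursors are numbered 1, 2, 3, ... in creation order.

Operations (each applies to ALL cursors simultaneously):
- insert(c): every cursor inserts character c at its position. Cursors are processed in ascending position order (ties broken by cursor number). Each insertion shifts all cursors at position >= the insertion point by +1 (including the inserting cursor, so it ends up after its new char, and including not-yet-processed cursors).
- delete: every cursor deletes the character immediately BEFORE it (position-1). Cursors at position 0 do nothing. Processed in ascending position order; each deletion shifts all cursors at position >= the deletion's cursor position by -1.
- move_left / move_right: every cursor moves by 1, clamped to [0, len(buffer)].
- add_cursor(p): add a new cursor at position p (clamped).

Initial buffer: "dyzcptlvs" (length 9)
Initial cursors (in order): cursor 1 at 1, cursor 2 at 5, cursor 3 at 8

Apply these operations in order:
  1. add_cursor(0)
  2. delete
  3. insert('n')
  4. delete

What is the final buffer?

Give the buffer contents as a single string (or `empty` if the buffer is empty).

After op 1 (add_cursor(0)): buffer="dyzcptlvs" (len 9), cursors c4@0 c1@1 c2@5 c3@8, authorship .........
After op 2 (delete): buffer="yzctls" (len 6), cursors c1@0 c4@0 c2@3 c3@5, authorship ......
After op 3 (insert('n')): buffer="nnyzcntlns" (len 10), cursors c1@2 c4@2 c2@6 c3@9, authorship 14...2..3.
After op 4 (delete): buffer="yzctls" (len 6), cursors c1@0 c4@0 c2@3 c3@5, authorship ......

Answer: yzctls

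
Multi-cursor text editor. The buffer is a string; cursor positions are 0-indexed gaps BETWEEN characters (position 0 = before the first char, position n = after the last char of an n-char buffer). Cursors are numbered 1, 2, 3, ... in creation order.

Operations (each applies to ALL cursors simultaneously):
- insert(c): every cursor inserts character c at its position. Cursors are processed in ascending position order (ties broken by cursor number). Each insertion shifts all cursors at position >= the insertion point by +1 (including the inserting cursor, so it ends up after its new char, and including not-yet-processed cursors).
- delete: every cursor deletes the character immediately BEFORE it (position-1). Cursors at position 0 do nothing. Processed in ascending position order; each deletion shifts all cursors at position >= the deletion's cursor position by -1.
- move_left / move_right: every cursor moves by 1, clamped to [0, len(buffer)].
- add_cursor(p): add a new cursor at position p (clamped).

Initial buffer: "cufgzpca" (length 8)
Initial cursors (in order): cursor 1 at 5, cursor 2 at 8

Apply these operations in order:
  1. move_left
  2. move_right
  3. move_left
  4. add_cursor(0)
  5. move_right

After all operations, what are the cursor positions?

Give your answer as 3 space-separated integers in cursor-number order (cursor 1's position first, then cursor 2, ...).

Answer: 5 8 1

Derivation:
After op 1 (move_left): buffer="cufgzpca" (len 8), cursors c1@4 c2@7, authorship ........
After op 2 (move_right): buffer="cufgzpca" (len 8), cursors c1@5 c2@8, authorship ........
After op 3 (move_left): buffer="cufgzpca" (len 8), cursors c1@4 c2@7, authorship ........
After op 4 (add_cursor(0)): buffer="cufgzpca" (len 8), cursors c3@0 c1@4 c2@7, authorship ........
After op 5 (move_right): buffer="cufgzpca" (len 8), cursors c3@1 c1@5 c2@8, authorship ........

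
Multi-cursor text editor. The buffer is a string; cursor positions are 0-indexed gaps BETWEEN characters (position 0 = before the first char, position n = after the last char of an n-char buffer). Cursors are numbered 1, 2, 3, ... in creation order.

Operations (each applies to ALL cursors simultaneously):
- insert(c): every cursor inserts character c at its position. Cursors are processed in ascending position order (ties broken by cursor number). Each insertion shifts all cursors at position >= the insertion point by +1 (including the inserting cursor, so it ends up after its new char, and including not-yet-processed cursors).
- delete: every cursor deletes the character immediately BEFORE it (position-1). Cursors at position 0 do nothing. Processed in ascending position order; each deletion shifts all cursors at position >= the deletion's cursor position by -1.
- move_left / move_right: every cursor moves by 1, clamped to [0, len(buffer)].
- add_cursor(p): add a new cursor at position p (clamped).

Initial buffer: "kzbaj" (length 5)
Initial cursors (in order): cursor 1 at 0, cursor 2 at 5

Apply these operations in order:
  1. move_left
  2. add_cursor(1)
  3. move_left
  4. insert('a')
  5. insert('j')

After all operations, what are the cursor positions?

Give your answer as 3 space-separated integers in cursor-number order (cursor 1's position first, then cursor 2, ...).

Answer: 4 9 4

Derivation:
After op 1 (move_left): buffer="kzbaj" (len 5), cursors c1@0 c2@4, authorship .....
After op 2 (add_cursor(1)): buffer="kzbaj" (len 5), cursors c1@0 c3@1 c2@4, authorship .....
After op 3 (move_left): buffer="kzbaj" (len 5), cursors c1@0 c3@0 c2@3, authorship .....
After op 4 (insert('a')): buffer="aakzbaaj" (len 8), cursors c1@2 c3@2 c2@6, authorship 13...2..
After op 5 (insert('j')): buffer="aajjkzbajaj" (len 11), cursors c1@4 c3@4 c2@9, authorship 1313...22..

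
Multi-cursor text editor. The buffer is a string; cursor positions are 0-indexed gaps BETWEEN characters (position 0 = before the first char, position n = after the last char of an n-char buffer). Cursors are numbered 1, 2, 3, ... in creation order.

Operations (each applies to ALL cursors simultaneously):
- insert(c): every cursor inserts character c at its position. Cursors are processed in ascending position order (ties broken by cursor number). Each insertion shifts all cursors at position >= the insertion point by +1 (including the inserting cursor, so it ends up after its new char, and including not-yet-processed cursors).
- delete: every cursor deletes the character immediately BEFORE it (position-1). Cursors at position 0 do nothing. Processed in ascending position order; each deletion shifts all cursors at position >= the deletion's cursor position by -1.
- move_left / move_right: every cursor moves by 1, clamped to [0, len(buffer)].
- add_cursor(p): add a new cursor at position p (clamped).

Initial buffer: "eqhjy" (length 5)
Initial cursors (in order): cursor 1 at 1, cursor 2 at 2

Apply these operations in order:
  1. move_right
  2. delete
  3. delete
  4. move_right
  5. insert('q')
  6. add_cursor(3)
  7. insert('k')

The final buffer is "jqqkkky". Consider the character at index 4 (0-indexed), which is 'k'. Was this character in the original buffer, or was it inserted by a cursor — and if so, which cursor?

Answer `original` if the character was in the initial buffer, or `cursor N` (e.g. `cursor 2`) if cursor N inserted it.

After op 1 (move_right): buffer="eqhjy" (len 5), cursors c1@2 c2@3, authorship .....
After op 2 (delete): buffer="ejy" (len 3), cursors c1@1 c2@1, authorship ...
After op 3 (delete): buffer="jy" (len 2), cursors c1@0 c2@0, authorship ..
After op 4 (move_right): buffer="jy" (len 2), cursors c1@1 c2@1, authorship ..
After op 5 (insert('q')): buffer="jqqy" (len 4), cursors c1@3 c2@3, authorship .12.
After op 6 (add_cursor(3)): buffer="jqqy" (len 4), cursors c1@3 c2@3 c3@3, authorship .12.
After op 7 (insert('k')): buffer="jqqkkky" (len 7), cursors c1@6 c2@6 c3@6, authorship .12123.
Authorship (.=original, N=cursor N): . 1 2 1 2 3 .
Index 4: author = 2

Answer: cursor 2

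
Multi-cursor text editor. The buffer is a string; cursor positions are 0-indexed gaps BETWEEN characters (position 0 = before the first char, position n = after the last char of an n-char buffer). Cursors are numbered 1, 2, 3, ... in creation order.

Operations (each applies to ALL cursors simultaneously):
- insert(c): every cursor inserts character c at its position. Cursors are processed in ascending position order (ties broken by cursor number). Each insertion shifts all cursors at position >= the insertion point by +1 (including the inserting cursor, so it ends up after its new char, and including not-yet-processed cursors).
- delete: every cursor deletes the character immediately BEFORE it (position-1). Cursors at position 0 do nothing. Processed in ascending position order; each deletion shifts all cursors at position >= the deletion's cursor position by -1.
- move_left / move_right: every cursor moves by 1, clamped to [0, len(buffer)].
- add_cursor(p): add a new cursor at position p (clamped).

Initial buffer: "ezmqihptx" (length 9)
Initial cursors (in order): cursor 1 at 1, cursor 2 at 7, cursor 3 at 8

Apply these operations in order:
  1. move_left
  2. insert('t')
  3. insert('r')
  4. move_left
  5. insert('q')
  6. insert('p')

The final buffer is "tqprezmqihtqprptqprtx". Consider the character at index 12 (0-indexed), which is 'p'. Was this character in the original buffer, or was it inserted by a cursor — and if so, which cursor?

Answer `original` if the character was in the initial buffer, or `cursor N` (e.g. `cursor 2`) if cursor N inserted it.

Answer: cursor 2

Derivation:
After op 1 (move_left): buffer="ezmqihptx" (len 9), cursors c1@0 c2@6 c3@7, authorship .........
After op 2 (insert('t')): buffer="tezmqihtpttx" (len 12), cursors c1@1 c2@8 c3@10, authorship 1......2.3..
After op 3 (insert('r')): buffer="trezmqihtrptrtx" (len 15), cursors c1@2 c2@10 c3@13, authorship 11......22.33..
After op 4 (move_left): buffer="trezmqihtrptrtx" (len 15), cursors c1@1 c2@9 c3@12, authorship 11......22.33..
After op 5 (insert('q')): buffer="tqrezmqihtqrptqrtx" (len 18), cursors c1@2 c2@11 c3@15, authorship 111......222.333..
After op 6 (insert('p')): buffer="tqprezmqihtqprptqprtx" (len 21), cursors c1@3 c2@13 c3@18, authorship 1111......2222.3333..
Authorship (.=original, N=cursor N): 1 1 1 1 . . . . . . 2 2 2 2 . 3 3 3 3 . .
Index 12: author = 2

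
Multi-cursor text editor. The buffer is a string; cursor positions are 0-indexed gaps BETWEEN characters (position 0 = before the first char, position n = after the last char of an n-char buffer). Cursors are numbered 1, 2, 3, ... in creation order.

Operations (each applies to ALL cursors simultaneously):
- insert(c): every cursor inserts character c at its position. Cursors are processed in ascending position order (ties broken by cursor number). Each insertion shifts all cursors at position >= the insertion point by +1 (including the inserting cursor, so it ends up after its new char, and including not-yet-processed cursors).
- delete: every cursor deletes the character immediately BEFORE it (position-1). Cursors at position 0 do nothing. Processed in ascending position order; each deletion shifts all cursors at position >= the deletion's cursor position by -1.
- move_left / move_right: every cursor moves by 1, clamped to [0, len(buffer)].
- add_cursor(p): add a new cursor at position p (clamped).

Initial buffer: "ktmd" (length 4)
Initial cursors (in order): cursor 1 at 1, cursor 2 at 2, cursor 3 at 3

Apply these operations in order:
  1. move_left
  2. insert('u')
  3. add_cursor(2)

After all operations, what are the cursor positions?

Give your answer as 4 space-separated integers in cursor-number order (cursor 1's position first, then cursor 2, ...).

After op 1 (move_left): buffer="ktmd" (len 4), cursors c1@0 c2@1 c3@2, authorship ....
After op 2 (insert('u')): buffer="ukutumd" (len 7), cursors c1@1 c2@3 c3@5, authorship 1.2.3..
After op 3 (add_cursor(2)): buffer="ukutumd" (len 7), cursors c1@1 c4@2 c2@3 c3@5, authorship 1.2.3..

Answer: 1 3 5 2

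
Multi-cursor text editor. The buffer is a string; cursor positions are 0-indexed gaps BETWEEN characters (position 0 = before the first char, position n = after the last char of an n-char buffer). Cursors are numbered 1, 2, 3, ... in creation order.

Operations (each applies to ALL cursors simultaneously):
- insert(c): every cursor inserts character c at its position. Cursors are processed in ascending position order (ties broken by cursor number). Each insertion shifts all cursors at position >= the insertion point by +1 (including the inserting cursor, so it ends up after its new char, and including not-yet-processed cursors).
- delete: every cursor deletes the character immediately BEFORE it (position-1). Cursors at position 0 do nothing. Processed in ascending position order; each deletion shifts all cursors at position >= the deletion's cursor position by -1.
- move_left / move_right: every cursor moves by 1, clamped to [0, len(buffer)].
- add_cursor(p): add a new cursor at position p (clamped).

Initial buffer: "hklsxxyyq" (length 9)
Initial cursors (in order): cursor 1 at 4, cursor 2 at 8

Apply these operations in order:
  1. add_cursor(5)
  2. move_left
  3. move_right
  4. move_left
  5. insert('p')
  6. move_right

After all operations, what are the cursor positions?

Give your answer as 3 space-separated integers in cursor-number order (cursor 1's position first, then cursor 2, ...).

After op 1 (add_cursor(5)): buffer="hklsxxyyq" (len 9), cursors c1@4 c3@5 c2@8, authorship .........
After op 2 (move_left): buffer="hklsxxyyq" (len 9), cursors c1@3 c3@4 c2@7, authorship .........
After op 3 (move_right): buffer="hklsxxyyq" (len 9), cursors c1@4 c3@5 c2@8, authorship .........
After op 4 (move_left): buffer="hklsxxyyq" (len 9), cursors c1@3 c3@4 c2@7, authorship .........
After op 5 (insert('p')): buffer="hklpspxxypyq" (len 12), cursors c1@4 c3@6 c2@10, authorship ...1.3...2..
After op 6 (move_right): buffer="hklpspxxypyq" (len 12), cursors c1@5 c3@7 c2@11, authorship ...1.3...2..

Answer: 5 11 7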